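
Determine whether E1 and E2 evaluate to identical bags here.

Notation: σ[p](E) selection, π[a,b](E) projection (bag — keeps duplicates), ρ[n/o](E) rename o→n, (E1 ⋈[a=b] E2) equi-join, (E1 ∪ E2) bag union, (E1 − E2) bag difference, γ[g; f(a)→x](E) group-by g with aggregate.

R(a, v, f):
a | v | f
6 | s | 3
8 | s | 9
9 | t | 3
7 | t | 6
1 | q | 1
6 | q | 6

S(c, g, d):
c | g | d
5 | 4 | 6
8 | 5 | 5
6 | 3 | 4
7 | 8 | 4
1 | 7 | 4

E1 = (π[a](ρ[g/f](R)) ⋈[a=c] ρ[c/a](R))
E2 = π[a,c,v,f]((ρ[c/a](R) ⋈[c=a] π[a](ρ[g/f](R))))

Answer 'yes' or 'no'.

E1 subexpression sizes:
  R → 6
  ρ[g/f](R) → 6
  π[a](ρ[g/f](R)) → 6
  R → 6
  ρ[c/a](R) → 6
  (π[a](ρ[g/f](R)) ⋈[a=c] ρ[c/a](R)) → 8
E2 subexpression sizes:
  R → 6
  ρ[c/a](R) → 6
  R → 6
  ρ[g/f](R) → 6
  π[a](ρ[g/f](R)) → 6
  (ρ[c/a](R) ⋈[c=a] π[a](ρ[g/f](R))) → 8
  π[a,c,v,f]((ρ[c/a](R) ⋈[c=a] π[a](ρ[g/f](R)))) → 8

E1 and E2 produce the same multiset:
a | c | v | f
1 | 1 | q | 1
6 | 6 | q | 6
6 | 6 | q | 6
6 | 6 | s | 3
6 | 6 | s | 3
7 | 7 | t | 6
8 | 8 | s | 9
9 | 9 | t | 3

yes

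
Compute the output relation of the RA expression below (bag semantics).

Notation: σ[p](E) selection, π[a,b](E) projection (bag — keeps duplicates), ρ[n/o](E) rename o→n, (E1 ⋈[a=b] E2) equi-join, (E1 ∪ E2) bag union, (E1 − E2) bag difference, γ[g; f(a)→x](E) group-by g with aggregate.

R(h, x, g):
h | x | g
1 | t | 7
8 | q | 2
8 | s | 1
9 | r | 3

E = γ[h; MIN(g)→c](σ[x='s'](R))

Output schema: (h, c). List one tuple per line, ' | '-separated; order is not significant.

Per-node cardinality:
  R → 4
  σ[x='s'](R) → 1
  γ[h; MIN(g)→c](σ[x='s'](R)) → 1

== RESULT ==
h | c
8 | 1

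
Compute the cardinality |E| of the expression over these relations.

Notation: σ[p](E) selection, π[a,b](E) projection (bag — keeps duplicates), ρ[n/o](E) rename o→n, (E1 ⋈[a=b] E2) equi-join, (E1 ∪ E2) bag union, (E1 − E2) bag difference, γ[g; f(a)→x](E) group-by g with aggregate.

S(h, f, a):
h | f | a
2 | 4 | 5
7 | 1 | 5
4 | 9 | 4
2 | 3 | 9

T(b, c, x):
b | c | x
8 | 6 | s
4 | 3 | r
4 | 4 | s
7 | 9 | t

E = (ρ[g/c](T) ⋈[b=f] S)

Per-node cardinality:
  T → 4
  ρ[g/c](T) → 4
  S → 4
  (ρ[g/c](T) ⋈[b=f] S) → 2

|E| = 2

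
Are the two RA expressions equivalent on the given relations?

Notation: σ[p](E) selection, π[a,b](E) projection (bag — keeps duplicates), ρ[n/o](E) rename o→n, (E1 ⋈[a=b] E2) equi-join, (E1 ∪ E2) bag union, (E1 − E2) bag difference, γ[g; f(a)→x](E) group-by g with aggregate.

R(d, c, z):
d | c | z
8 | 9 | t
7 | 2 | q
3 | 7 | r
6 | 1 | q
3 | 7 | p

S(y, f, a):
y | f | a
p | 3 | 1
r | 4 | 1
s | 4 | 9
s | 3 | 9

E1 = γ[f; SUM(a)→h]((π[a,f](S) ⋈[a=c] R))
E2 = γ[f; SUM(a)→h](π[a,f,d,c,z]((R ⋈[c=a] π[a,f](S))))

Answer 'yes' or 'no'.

E1 stepwise |·|:
  S → 4
  π[a,f](S) → 4
  R → 5
  (π[a,f](S) ⋈[a=c] R) → 4
  γ[f; SUM(a)→h]((π[a,f](S) ⋈[a=c] R)) → 2
E2 stepwise |·|:
  R → 5
  S → 4
  π[a,f](S) → 4
  (R ⋈[c=a] π[a,f](S)) → 4
  π[a,f,d,c,z]((R ⋈[c=a] π[a,f](S))) → 4
  γ[f; SUM(a)→h](π[a,f,d,c,z]((R ⋈[c=a] π[a,f](S)))) → 2

E1 and E2 produce the same multiset:
f | h
3 | 10
4 | 10

yes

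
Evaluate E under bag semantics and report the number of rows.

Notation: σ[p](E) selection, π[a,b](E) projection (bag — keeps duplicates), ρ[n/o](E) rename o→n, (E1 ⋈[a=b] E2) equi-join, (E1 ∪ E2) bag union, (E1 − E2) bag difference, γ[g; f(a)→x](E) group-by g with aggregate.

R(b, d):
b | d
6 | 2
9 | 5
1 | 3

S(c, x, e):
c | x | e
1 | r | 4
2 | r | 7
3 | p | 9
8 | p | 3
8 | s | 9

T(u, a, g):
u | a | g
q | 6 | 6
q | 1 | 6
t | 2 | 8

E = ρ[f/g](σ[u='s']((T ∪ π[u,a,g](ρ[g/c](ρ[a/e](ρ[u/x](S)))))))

Subexpression sizes:
  T → 3
  S → 5
  ρ[u/x](S) → 5
  ρ[a/e](ρ[u/x](S)) → 5
  ρ[g/c](ρ[a/e](ρ[u/x](S))) → 5
  π[u,a,g](ρ[g/c](ρ[a/e](ρ[u/x](S)))) → 5
  (T ∪ π[u,a,g](ρ[g/c](ρ[a/e](ρ[u/x](S))))) → 8
  σ[u='s']((T ∪ π[u,a,g](ρ[g/c](ρ[a/e](ρ[u/x](S)))))) → 1
  ρ[f/g](σ[u='s']((T ∪ π[u,a,g](ρ[g/c](ρ[a/e](ρ[u/x](S))))))) → 1

|E| = 1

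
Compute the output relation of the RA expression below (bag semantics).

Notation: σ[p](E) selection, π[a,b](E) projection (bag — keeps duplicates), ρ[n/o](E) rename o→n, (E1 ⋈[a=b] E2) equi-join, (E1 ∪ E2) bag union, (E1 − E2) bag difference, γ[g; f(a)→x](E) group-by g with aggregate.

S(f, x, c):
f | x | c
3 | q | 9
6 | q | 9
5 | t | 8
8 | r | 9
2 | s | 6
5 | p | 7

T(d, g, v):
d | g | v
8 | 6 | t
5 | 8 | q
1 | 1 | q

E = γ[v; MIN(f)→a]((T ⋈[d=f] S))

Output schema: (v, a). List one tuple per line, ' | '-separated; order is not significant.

Stepwise |·|:
  T → 3
  S → 6
  (T ⋈[d=f] S) → 3
  γ[v; MIN(f)→a]((T ⋈[d=f] S)) → 2

== RESULT ==
v | a
q | 5
t | 8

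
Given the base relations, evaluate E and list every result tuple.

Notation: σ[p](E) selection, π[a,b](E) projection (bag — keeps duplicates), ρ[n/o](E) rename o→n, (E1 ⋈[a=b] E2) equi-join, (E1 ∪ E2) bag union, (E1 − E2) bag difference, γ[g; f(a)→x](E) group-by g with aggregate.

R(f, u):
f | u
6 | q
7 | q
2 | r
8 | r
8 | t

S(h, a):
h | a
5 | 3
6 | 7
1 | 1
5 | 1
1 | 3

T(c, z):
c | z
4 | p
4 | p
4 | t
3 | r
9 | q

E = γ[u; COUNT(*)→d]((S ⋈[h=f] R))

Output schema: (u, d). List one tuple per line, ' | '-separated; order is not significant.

Per-node cardinality:
  S → 5
  R → 5
  (S ⋈[h=f] R) → 1
  γ[u; COUNT(*)→d]((S ⋈[h=f] R)) → 1

== RESULT ==
u | d
q | 1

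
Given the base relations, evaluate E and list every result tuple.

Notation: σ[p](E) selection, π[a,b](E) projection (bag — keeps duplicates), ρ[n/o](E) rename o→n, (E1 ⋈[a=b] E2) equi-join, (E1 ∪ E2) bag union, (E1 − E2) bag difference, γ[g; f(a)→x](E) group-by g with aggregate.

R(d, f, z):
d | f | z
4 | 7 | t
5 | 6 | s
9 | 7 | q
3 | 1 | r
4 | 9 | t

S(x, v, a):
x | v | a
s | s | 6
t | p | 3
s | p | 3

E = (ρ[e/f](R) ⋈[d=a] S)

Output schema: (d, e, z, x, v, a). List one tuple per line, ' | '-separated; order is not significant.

Per-node cardinality:
  R → 5
  ρ[e/f](R) → 5
  S → 3
  (ρ[e/f](R) ⋈[d=a] S) → 2

== RESULT ==
d | e | z | x | v | a
3 | 1 | r | s | p | 3
3 | 1 | r | t | p | 3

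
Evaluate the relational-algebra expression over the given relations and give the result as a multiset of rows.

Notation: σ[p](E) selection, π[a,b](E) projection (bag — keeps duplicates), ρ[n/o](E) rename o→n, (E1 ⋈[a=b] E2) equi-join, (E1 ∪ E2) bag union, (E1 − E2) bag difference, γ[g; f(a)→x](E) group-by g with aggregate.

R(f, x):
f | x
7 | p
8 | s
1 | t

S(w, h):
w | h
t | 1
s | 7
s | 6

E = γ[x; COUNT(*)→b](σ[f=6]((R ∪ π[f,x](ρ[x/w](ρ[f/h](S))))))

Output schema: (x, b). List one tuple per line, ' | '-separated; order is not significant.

Per-node cardinality:
  R → 3
  S → 3
  ρ[f/h](S) → 3
  ρ[x/w](ρ[f/h](S)) → 3
  π[f,x](ρ[x/w](ρ[f/h](S))) → 3
  (R ∪ π[f,x](ρ[x/w](ρ[f/h](S)))) → 6
  σ[f=6]((R ∪ π[f,x](ρ[x/w](ρ[f/h](S))))) → 1
  γ[x; COUNT(*)→b](σ[f=6]((R ∪ π[f,x](ρ[x/w](ρ[f/h](S)))))) → 1

== RESULT ==
x | b
s | 1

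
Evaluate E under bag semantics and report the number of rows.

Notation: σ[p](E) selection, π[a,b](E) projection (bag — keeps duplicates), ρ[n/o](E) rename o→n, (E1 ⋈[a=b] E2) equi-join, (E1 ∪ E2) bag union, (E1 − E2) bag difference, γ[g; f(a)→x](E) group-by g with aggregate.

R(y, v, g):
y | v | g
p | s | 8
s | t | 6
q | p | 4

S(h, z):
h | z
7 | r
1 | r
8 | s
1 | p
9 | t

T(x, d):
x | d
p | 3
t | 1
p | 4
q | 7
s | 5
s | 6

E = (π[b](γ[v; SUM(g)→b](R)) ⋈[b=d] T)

Row counts bottom-up:
  R → 3
  γ[v; SUM(g)→b](R) → 3
  π[b](γ[v; SUM(g)→b](R)) → 3
  T → 6
  (π[b](γ[v; SUM(g)→b](R)) ⋈[b=d] T) → 2

|E| = 2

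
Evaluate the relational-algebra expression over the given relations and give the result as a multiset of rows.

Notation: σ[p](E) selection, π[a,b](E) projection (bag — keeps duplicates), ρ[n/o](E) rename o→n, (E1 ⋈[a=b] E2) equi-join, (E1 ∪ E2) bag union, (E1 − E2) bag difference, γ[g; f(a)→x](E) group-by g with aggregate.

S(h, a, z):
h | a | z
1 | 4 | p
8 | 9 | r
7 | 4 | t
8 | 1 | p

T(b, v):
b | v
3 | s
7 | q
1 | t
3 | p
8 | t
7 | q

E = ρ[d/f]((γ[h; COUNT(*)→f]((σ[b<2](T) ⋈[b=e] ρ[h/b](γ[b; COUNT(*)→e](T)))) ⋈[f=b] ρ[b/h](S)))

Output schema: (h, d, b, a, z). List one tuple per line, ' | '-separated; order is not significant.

Subexpression sizes:
  T → 6
  σ[b<2](T) → 1
  T → 6
  γ[b; COUNT(*)→e](T) → 4
  ρ[h/b](γ[b; COUNT(*)→e](T)) → 4
  (σ[b<2](T) ⋈[b=e] ρ[h/b](γ[b; COUNT(*)→e](T))) → 2
  γ[h; COUNT(*)→f]((σ[b<2](T) ⋈[b=e] ρ[h/b](γ[b; COUNT(*)→e](T)))) → 2
  S → 4
  ρ[b/h](S) → 4
  (γ[h; COUNT(*)→f]((σ[b<2](T) ⋈[b=e] ρ[h/b](γ[b; COUNT(*)→e](T)))) ⋈[f=b] ρ[b/h](S)) → 2
  ρ[d/f]((γ[h; COUNT(*)→f]((σ[b<2](T) ⋈[b=e] ρ[h/b](γ[b; COUNT(*)→e](T)))) ⋈[f=b] ρ[b/h](S))) → 2

== RESULT ==
h | d | b | a | z
1 | 1 | 1 | 4 | p
8 | 1 | 1 | 4 | p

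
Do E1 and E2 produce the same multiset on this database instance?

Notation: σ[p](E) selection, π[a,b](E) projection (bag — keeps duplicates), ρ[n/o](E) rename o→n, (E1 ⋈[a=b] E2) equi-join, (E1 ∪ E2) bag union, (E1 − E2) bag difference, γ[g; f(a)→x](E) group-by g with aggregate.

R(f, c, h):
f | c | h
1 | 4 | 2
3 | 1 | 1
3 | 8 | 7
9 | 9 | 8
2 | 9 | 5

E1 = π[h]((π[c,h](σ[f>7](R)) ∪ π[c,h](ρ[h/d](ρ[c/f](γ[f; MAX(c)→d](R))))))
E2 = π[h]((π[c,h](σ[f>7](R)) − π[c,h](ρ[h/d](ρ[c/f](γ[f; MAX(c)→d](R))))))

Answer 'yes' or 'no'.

E1 per-node cardinality:
  R → 5
  σ[f>7](R) → 1
  π[c,h](σ[f>7](R)) → 1
  R → 5
  γ[f; MAX(c)→d](R) → 4
  ρ[c/f](γ[f; MAX(c)→d](R)) → 4
  ρ[h/d](ρ[c/f](γ[f; MAX(c)→d](R))) → 4
  π[c,h](ρ[h/d](ρ[c/f](γ[f; MAX(c)→d](R)))) → 4
  (π[c,h](σ[f>7](R)) ∪ π[c,h](ρ[h/d](ρ[c/f](γ[f; MAX(c)→d](R))))) → 5
  π[h]((π[c,h](σ[f>7](R)) ∪ π[c,h](ρ[h/d](ρ[c/f](γ[f; MAX(c)→d](R)))))) → 5
E2 per-node cardinality:
  R → 5
  σ[f>7](R) → 1
  π[c,h](σ[f>7](R)) → 1
  R → 5
  γ[f; MAX(c)→d](R) → 4
  ρ[c/f](γ[f; MAX(c)→d](R)) → 4
  ρ[h/d](ρ[c/f](γ[f; MAX(c)→d](R))) → 4
  π[c,h](ρ[h/d](ρ[c/f](γ[f; MAX(c)→d](R)))) → 4
  (π[c,h](σ[f>7](R)) − π[c,h](ρ[h/d](ρ[c/f](γ[f; MAX(c)→d](R))))) → 1
  π[h]((π[c,h](σ[f>7](R)) − π[c,h](ρ[h/d](ρ[c/f](γ[f; MAX(c)→d](R)))))) → 1

E1 result:
h
4
8
8
9
9
E2 result:
h
8
Witness: (8,) appears 2× in E1 but 1× in E2.

no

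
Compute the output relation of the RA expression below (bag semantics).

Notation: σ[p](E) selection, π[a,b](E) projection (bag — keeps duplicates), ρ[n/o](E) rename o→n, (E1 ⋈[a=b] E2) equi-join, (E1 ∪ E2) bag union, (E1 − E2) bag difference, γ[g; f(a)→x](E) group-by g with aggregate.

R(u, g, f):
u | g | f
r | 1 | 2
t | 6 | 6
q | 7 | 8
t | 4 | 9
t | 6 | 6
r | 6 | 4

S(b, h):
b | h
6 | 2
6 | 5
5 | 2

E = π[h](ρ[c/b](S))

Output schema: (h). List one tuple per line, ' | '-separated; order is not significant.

Subexpression sizes:
  S → 3
  ρ[c/b](S) → 3
  π[h](ρ[c/b](S)) → 3

== RESULT ==
h
2
2
5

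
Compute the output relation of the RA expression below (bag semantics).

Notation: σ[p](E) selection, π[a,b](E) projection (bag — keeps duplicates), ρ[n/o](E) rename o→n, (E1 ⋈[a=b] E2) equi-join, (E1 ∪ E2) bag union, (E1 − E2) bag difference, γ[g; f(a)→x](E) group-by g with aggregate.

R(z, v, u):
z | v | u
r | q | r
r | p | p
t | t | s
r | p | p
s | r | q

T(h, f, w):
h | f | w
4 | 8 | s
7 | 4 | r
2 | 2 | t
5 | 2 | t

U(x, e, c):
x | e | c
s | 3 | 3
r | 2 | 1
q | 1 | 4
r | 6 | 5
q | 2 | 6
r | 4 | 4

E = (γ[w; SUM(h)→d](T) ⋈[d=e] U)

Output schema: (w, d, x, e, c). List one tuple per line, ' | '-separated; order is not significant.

Row counts bottom-up:
  T → 4
  γ[w; SUM(h)→d](T) → 3
  U → 6
  (γ[w; SUM(h)→d](T) ⋈[d=e] U) → 1

== RESULT ==
w | d | x | e | c
s | 4 | r | 4 | 4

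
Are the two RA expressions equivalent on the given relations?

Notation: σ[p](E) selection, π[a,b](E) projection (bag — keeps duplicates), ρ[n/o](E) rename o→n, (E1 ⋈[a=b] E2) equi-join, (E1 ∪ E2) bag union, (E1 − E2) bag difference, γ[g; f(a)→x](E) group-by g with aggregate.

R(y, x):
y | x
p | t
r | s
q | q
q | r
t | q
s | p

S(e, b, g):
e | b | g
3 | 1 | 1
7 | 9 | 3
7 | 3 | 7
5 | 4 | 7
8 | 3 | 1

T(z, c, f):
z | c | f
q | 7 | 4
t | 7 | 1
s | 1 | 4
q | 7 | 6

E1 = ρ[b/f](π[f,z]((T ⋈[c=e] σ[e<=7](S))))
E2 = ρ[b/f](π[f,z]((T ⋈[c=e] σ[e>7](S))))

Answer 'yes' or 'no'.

E1 stepwise |·|:
  T → 4
  S → 5
  σ[e<=7](S) → 4
  (T ⋈[c=e] σ[e<=7](S)) → 6
  π[f,z]((T ⋈[c=e] σ[e<=7](S))) → 6
  ρ[b/f](π[f,z]((T ⋈[c=e] σ[e<=7](S)))) → 6
E2 stepwise |·|:
  T → 4
  S → 5
  σ[e>7](S) → 1
  (T ⋈[c=e] σ[e>7](S)) → 0
  π[f,z]((T ⋈[c=e] σ[e>7](S))) → 0
  ρ[b/f](π[f,z]((T ⋈[c=e] σ[e>7](S)))) → 0

E1 result:
b | z
1 | t
1 | t
4 | q
4 | q
6 | q
6 | q
E2 result:
b | z
(0 rows)
Witness: (6, 'q') appears 2× in E1 but 0× in E2.

no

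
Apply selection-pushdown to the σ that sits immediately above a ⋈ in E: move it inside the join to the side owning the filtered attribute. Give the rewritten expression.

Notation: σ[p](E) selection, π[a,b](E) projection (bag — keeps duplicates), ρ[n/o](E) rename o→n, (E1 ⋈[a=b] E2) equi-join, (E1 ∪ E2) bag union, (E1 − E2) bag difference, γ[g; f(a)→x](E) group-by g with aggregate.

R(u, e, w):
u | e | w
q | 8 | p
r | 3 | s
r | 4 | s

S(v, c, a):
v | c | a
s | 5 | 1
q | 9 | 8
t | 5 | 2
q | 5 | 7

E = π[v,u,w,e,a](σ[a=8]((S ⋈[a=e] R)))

σ filters on a, owned by the left side.
E' = π[v,u,w,e,a]((σ[a=8](S) ⋈[a=e] R))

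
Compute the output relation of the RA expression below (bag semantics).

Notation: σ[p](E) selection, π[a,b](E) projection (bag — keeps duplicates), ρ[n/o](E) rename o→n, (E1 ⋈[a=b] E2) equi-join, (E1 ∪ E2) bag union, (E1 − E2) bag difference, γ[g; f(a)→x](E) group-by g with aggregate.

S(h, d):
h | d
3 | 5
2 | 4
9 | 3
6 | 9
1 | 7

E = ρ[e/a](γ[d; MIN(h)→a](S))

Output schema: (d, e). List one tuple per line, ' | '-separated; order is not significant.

Row counts bottom-up:
  S → 5
  γ[d; MIN(h)→a](S) → 5
  ρ[e/a](γ[d; MIN(h)→a](S)) → 5

== RESULT ==
d | e
3 | 9
4 | 2
5 | 3
7 | 1
9 | 6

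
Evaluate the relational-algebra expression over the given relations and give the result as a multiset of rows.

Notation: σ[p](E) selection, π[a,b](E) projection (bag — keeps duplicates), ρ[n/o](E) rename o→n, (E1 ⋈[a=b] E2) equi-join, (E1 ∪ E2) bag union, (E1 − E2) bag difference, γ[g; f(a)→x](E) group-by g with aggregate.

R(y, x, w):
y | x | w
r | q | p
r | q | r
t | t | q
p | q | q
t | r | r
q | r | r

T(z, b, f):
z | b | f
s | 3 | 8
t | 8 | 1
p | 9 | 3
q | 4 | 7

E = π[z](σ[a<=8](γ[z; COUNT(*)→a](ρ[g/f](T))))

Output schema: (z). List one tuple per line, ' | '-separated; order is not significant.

Subexpression sizes:
  T → 4
  ρ[g/f](T) → 4
  γ[z; COUNT(*)→a](ρ[g/f](T)) → 4
  σ[a<=8](γ[z; COUNT(*)→a](ρ[g/f](T))) → 4
  π[z](σ[a<=8](γ[z; COUNT(*)→a](ρ[g/f](T)))) → 4

== RESULT ==
z
p
q
s
t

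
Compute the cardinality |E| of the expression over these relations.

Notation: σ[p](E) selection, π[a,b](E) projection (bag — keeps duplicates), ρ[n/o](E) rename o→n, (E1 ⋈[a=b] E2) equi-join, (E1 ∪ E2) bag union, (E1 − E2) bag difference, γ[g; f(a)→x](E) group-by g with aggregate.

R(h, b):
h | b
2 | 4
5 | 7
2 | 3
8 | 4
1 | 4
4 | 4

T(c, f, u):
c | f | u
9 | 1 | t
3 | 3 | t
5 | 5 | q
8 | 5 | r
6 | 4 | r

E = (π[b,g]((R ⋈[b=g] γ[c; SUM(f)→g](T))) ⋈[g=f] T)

Subexpression sizes:
  R → 6
  T → 5
  γ[c; SUM(f)→g](T) → 5
  (R ⋈[b=g] γ[c; SUM(f)→g](T)) → 5
  π[b,g]((R ⋈[b=g] γ[c; SUM(f)→g](T))) → 5
  T → 5
  (π[b,g]((R ⋈[b=g] γ[c; SUM(f)→g](T))) ⋈[g=f] T) → 5

|E| = 5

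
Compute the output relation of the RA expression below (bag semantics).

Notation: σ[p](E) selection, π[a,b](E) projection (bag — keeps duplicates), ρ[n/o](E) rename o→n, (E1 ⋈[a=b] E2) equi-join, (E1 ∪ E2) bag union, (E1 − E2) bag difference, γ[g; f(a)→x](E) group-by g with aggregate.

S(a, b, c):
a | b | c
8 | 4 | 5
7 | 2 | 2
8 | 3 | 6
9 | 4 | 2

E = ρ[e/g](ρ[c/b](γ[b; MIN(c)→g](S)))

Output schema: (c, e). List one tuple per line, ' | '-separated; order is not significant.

Subexpression sizes:
  S → 4
  γ[b; MIN(c)→g](S) → 3
  ρ[c/b](γ[b; MIN(c)→g](S)) → 3
  ρ[e/g](ρ[c/b](γ[b; MIN(c)→g](S))) → 3

== RESULT ==
c | e
2 | 2
3 | 6
4 | 2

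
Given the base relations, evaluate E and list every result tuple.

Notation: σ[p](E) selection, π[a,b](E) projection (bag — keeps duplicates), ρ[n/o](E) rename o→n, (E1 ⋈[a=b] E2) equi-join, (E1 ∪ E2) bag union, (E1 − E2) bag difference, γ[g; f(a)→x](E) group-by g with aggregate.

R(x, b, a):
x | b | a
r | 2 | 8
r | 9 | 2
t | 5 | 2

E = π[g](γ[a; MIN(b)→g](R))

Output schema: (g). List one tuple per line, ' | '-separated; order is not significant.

Per-node cardinality:
  R → 3
  γ[a; MIN(b)→g](R) → 2
  π[g](γ[a; MIN(b)→g](R)) → 2

== RESULT ==
g
2
5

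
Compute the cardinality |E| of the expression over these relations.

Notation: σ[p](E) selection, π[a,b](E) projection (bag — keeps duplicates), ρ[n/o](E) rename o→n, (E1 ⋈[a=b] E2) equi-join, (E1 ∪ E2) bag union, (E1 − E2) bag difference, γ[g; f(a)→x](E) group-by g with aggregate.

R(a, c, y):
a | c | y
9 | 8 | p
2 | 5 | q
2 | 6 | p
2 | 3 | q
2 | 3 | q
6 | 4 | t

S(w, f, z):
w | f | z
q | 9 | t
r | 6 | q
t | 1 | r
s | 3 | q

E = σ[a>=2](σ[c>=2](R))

Subexpression sizes:
  R → 6
  σ[c>=2](R) → 6
  σ[a>=2](σ[c>=2](R)) → 6

|E| = 6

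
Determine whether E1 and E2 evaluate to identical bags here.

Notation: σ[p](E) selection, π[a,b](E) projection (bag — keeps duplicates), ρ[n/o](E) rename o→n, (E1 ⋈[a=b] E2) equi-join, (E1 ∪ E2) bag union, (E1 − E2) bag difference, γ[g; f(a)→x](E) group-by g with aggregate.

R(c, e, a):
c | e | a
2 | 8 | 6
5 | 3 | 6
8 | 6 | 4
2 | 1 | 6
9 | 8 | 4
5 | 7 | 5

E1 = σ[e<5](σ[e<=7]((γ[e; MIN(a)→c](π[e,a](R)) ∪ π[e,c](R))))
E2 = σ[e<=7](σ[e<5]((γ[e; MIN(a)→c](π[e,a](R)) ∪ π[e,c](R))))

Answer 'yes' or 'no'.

E1 per-node cardinality:
  R → 6
  π[e,a](R) → 6
  γ[e; MIN(a)→c](π[e,a](R)) → 5
  R → 6
  π[e,c](R) → 6
  (γ[e; MIN(a)→c](π[e,a](R)) ∪ π[e,c](R)) → 11
  σ[e<=7]((γ[e; MIN(a)→c](π[e,a](R)) ∪ π[e,c](R))) → 8
  σ[e<5](σ[e<=7]((γ[e; MIN(a)→c](π[e,a](R)) ∪ π[e,c](R)))) → 4
E2 per-node cardinality:
  R → 6
  π[e,a](R) → 6
  γ[e; MIN(a)→c](π[e,a](R)) → 5
  R → 6
  π[e,c](R) → 6
  (γ[e; MIN(a)→c](π[e,a](R)) ∪ π[e,c](R)) → 11
  σ[e<5]((γ[e; MIN(a)→c](π[e,a](R)) ∪ π[e,c](R))) → 4
  σ[e<=7](σ[e<5]((γ[e; MIN(a)→c](π[e,a](R)) ∪ π[e,c](R)))) → 4

E1 and E2 produce the same multiset:
e | c
1 | 2
1 | 6
3 | 5
3 | 6

yes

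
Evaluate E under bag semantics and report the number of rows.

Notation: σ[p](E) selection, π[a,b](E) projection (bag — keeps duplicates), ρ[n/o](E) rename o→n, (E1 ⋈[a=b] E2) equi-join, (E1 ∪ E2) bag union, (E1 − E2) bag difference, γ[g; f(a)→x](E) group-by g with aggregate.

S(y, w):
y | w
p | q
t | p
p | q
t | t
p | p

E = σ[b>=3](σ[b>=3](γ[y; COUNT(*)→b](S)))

Per-node cardinality:
  S → 5
  γ[y; COUNT(*)→b](S) → 2
  σ[b>=3](γ[y; COUNT(*)→b](S)) → 1
  σ[b>=3](σ[b>=3](γ[y; COUNT(*)→b](S))) → 1

|E| = 1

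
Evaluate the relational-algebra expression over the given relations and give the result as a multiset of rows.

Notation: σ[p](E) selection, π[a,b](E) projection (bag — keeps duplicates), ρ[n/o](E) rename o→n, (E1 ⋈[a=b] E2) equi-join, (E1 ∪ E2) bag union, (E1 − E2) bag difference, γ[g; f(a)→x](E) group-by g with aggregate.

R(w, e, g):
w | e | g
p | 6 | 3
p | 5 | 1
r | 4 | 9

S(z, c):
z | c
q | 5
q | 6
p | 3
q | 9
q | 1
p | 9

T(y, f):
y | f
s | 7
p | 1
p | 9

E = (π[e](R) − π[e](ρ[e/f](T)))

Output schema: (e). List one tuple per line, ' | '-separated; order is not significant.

Per-node cardinality:
  R → 3
  π[e](R) → 3
  T → 3
  ρ[e/f](T) → 3
  π[e](ρ[e/f](T)) → 3
  (π[e](R) − π[e](ρ[e/f](T))) → 3

== RESULT ==
e
4
5
6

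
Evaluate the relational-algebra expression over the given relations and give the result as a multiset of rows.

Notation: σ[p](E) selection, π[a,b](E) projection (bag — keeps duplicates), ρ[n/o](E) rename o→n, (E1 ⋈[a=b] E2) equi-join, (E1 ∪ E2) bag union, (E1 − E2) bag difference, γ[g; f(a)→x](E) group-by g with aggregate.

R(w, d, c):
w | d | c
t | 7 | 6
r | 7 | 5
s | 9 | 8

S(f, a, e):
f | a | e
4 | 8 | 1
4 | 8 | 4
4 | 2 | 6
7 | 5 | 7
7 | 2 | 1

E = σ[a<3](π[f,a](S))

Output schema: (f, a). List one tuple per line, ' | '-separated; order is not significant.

Stepwise |·|:
  S → 5
  π[f,a](S) → 5
  σ[a<3](π[f,a](S)) → 2

== RESULT ==
f | a
4 | 2
7 | 2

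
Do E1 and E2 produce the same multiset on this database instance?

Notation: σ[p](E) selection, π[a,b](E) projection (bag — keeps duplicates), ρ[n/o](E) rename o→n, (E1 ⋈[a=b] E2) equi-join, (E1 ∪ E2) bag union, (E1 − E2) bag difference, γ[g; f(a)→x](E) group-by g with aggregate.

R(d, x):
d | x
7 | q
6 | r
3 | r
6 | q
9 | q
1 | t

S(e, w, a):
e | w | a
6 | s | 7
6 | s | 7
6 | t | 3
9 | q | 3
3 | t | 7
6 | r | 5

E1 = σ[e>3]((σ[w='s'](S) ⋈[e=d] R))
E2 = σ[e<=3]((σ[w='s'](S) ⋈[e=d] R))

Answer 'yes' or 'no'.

E1 subexpression sizes:
  S → 6
  σ[w='s'](S) → 2
  R → 6
  (σ[w='s'](S) ⋈[e=d] R) → 4
  σ[e>3]((σ[w='s'](S) ⋈[e=d] R)) → 4
E2 subexpression sizes:
  S → 6
  σ[w='s'](S) → 2
  R → 6
  (σ[w='s'](S) ⋈[e=d] R) → 4
  σ[e<=3]((σ[w='s'](S) ⋈[e=d] R)) → 0

E1 result:
e | w | a | d | x
6 | s | 7 | 6 | q
6 | s | 7 | 6 | q
6 | s | 7 | 6 | r
6 | s | 7 | 6 | r
E2 result:
e | w | a | d | x
(0 rows)
Witness: (6, 's', 7, 6, 'q') appears 2× in E1 but 0× in E2.

no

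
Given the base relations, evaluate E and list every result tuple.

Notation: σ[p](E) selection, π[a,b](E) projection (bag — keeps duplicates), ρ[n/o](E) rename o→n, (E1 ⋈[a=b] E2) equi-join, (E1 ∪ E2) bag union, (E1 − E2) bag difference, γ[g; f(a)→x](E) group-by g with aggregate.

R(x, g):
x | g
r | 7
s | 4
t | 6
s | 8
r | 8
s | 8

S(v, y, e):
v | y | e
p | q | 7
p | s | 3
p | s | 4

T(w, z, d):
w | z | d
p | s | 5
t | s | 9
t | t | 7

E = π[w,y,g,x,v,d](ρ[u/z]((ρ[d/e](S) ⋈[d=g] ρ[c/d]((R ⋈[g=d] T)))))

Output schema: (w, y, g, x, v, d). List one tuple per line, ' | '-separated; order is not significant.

Per-node cardinality:
  S → 3
  ρ[d/e](S) → 3
  R → 6
  T → 3
  (R ⋈[g=d] T) → 1
  ρ[c/d]((R ⋈[g=d] T)) → 1
  (ρ[d/e](S) ⋈[d=g] ρ[c/d]((R ⋈[g=d] T))) → 1
  ρ[u/z]((ρ[d/e](S) ⋈[d=g] ρ[c/d]((R ⋈[g=d] T)))) → 1
  π[w,y,g,x,v,d](ρ[u/z]((ρ[d/e](S) ⋈[d=g] ρ[c/d]((R ⋈[g=d] T))))) → 1

== RESULT ==
w | y | g | x | v | d
t | q | 7 | r | p | 7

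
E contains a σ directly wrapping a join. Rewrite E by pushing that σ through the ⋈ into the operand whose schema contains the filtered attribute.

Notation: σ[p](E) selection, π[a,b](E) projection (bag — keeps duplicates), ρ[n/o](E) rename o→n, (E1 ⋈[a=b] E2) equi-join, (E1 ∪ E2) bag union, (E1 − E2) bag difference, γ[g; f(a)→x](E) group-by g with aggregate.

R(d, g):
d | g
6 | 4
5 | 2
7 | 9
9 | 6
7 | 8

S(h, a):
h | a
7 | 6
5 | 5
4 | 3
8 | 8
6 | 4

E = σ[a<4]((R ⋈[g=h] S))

σ filters on a, owned by the right side.
E' = (R ⋈[g=h] σ[a<4](S))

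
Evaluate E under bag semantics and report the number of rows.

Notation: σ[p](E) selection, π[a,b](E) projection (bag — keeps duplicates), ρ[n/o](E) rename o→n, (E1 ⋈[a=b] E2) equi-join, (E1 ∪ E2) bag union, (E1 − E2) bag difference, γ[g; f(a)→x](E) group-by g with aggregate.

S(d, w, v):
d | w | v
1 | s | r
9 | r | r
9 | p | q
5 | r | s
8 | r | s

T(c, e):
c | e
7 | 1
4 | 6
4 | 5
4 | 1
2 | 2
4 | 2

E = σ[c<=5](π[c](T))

Subexpression sizes:
  T → 6
  π[c](T) → 6
  σ[c<=5](π[c](T)) → 5

|E| = 5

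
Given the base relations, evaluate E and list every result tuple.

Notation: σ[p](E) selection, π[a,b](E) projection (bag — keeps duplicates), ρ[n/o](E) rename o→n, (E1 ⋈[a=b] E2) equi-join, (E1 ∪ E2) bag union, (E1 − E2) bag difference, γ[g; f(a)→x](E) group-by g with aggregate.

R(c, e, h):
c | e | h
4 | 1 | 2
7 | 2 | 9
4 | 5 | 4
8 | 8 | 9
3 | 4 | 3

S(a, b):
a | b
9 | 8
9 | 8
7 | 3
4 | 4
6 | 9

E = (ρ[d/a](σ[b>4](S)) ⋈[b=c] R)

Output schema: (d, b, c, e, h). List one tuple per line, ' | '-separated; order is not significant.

Subexpression sizes:
  S → 5
  σ[b>4](S) → 3
  ρ[d/a](σ[b>4](S)) → 3
  R → 5
  (ρ[d/a](σ[b>4](S)) ⋈[b=c] R) → 2

== RESULT ==
d | b | c | e | h
9 | 8 | 8 | 8 | 9
9 | 8 | 8 | 8 | 9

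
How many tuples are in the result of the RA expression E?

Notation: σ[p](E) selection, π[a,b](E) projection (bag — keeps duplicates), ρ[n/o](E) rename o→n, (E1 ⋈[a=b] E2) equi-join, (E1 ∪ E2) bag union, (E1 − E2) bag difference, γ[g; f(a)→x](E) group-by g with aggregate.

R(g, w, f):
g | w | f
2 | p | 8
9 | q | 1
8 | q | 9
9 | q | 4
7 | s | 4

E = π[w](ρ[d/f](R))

Subexpression sizes:
  R → 5
  ρ[d/f](R) → 5
  π[w](ρ[d/f](R)) → 5

|E| = 5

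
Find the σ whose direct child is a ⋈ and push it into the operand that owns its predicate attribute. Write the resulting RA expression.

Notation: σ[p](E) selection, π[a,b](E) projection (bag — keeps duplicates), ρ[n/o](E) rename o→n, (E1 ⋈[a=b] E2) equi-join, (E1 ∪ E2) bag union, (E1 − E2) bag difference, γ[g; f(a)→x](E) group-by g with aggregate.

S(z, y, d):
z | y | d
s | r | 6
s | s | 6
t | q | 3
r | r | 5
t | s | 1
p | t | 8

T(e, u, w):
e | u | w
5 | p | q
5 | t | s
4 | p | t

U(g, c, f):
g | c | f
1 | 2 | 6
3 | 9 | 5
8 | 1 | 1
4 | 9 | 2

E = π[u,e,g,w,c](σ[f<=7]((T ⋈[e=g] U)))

σ filters on f, owned by the right side.
E' = π[u,e,g,w,c]((T ⋈[e=g] σ[f<=7](U)))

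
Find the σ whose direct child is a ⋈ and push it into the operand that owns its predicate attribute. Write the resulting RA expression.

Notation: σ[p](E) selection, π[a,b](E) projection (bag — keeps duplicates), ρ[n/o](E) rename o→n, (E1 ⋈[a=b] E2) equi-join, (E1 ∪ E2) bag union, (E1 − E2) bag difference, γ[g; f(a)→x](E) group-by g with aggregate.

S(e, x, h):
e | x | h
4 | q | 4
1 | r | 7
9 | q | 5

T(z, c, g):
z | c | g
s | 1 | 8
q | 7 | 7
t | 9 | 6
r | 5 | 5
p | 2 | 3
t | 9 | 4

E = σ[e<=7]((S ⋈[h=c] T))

σ filters on e, owned by the left side.
E' = (σ[e<=7](S) ⋈[h=c] T)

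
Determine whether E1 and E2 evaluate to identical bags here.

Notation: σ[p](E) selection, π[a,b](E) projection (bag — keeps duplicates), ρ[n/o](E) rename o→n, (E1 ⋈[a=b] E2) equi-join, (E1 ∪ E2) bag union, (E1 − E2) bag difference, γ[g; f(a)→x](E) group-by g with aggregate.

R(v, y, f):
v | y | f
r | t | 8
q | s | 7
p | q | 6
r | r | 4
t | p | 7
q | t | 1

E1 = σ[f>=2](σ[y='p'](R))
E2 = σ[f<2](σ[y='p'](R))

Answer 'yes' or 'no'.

E1 subexpression sizes:
  R → 6
  σ[y='p'](R) → 1
  σ[f>=2](σ[y='p'](R)) → 1
E2 subexpression sizes:
  R → 6
  σ[y='p'](R) → 1
  σ[f<2](σ[y='p'](R)) → 0

E1 result:
v | y | f
t | p | 7
E2 result:
v | y | f
(0 rows)
Witness: ('t', 'p', 7) appears 1× in E1 but 0× in E2.

no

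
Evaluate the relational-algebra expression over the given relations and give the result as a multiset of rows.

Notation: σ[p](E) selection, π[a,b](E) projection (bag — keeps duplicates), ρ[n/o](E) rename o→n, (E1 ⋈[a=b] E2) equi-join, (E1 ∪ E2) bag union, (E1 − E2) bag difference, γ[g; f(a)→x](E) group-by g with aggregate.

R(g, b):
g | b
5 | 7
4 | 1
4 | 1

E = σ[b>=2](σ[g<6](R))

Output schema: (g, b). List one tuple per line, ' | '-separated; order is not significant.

Stepwise |·|:
  R → 3
  σ[g<6](R) → 3
  σ[b>=2](σ[g<6](R)) → 1

== RESULT ==
g | b
5 | 7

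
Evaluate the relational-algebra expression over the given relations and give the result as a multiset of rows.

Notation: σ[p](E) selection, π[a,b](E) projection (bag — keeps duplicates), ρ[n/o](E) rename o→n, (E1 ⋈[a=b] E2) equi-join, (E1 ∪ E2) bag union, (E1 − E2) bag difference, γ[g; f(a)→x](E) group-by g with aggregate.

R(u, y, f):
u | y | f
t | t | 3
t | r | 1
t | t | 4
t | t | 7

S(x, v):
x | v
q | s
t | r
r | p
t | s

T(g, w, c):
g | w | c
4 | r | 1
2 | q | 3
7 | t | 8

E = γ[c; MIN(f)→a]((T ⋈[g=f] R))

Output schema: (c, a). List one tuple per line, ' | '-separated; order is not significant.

Subexpression sizes:
  T → 3
  R → 4
  (T ⋈[g=f] R) → 2
  γ[c; MIN(f)→a]((T ⋈[g=f] R)) → 2

== RESULT ==
c | a
1 | 4
8 | 7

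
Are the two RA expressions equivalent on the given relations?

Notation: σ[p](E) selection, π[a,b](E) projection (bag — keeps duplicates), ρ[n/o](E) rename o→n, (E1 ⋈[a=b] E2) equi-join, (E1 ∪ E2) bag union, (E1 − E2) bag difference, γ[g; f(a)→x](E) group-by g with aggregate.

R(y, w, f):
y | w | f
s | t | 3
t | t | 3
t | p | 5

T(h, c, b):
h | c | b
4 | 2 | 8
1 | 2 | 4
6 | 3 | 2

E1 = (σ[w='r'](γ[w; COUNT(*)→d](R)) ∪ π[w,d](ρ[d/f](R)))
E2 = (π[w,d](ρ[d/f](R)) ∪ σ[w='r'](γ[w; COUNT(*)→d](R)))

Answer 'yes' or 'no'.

E1 row counts bottom-up:
  R → 3
  γ[w; COUNT(*)→d](R) → 2
  σ[w='r'](γ[w; COUNT(*)→d](R)) → 0
  R → 3
  ρ[d/f](R) → 3
  π[w,d](ρ[d/f](R)) → 3
  (σ[w='r'](γ[w; COUNT(*)→d](R)) ∪ π[w,d](ρ[d/f](R))) → 3
E2 row counts bottom-up:
  R → 3
  ρ[d/f](R) → 3
  π[w,d](ρ[d/f](R)) → 3
  R → 3
  γ[w; COUNT(*)→d](R) → 2
  σ[w='r'](γ[w; COUNT(*)→d](R)) → 0
  (π[w,d](ρ[d/f](R)) ∪ σ[w='r'](γ[w; COUNT(*)→d](R))) → 3

E1 and E2 produce the same multiset:
w | d
p | 5
t | 3
t | 3

yes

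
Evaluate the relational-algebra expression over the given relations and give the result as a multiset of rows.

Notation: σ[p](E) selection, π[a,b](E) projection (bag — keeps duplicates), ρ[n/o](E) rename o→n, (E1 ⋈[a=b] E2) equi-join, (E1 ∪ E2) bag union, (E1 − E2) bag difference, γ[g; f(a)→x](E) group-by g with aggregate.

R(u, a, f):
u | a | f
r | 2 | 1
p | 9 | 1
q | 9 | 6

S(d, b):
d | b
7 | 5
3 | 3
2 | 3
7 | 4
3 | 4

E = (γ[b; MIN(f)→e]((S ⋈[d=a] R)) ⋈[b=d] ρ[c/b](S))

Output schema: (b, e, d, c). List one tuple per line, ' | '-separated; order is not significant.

Row counts bottom-up:
  S → 5
  R → 3
  (S ⋈[d=a] R) → 1
  γ[b; MIN(f)→e]((S ⋈[d=a] R)) → 1
  S → 5
  ρ[c/b](S) → 5
  (γ[b; MIN(f)→e]((S ⋈[d=a] R)) ⋈[b=d] ρ[c/b](S)) → 2

== RESULT ==
b | e | d | c
3 | 1 | 3 | 3
3 | 1 | 3 | 4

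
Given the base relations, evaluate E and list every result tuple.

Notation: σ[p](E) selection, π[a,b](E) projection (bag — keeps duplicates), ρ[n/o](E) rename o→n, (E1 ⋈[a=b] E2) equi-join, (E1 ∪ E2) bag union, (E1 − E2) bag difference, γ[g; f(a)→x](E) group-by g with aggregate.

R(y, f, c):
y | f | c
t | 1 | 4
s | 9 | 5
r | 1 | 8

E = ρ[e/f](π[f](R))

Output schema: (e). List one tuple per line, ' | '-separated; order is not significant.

Subexpression sizes:
  R → 3
  π[f](R) → 3
  ρ[e/f](π[f](R)) → 3

== RESULT ==
e
1
1
9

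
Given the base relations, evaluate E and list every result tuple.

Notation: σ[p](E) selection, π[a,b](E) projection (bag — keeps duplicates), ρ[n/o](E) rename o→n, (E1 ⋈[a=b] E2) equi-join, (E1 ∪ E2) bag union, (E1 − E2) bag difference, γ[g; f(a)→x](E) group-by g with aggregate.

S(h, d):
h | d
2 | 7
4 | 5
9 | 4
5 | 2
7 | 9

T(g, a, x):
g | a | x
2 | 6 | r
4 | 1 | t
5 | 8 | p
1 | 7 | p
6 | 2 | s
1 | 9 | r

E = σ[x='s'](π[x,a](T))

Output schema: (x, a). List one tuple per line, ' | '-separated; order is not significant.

Row counts bottom-up:
  T → 6
  π[x,a](T) → 6
  σ[x='s'](π[x,a](T)) → 1

== RESULT ==
x | a
s | 2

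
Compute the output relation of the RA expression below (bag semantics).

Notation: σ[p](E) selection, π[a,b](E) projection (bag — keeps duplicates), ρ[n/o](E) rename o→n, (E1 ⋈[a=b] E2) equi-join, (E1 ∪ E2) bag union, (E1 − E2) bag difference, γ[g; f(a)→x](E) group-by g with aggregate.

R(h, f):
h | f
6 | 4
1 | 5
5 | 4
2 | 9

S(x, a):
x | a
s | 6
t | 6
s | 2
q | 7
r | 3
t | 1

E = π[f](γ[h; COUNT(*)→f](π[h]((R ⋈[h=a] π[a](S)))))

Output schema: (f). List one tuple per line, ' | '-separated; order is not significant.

Subexpression sizes:
  R → 4
  S → 6
  π[a](S) → 6
  (R ⋈[h=a] π[a](S)) → 4
  π[h]((R ⋈[h=a] π[a](S))) → 4
  γ[h; COUNT(*)→f](π[h]((R ⋈[h=a] π[a](S)))) → 3
  π[f](γ[h; COUNT(*)→f](π[h]((R ⋈[h=a] π[a](S))))) → 3

== RESULT ==
f
1
1
2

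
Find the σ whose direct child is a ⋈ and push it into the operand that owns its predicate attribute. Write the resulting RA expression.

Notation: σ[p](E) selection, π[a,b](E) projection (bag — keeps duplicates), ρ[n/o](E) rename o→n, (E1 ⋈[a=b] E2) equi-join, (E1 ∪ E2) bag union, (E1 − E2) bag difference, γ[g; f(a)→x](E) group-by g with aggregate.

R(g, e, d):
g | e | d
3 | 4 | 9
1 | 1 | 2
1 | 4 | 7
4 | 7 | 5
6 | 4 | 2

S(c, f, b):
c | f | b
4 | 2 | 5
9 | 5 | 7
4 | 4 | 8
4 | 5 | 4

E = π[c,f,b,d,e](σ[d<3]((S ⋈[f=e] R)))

σ filters on d, owned by the right side.
E' = π[c,f,b,d,e]((S ⋈[f=e] σ[d<3](R)))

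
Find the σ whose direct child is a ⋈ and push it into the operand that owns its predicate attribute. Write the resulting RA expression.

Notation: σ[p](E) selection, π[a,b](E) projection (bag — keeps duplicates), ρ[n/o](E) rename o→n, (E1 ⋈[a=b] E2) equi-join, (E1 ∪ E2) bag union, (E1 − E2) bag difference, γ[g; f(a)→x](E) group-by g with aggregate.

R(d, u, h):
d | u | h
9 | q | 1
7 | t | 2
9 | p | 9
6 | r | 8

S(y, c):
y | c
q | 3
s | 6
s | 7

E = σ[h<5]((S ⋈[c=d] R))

σ filters on h, owned by the right side.
E' = (S ⋈[c=d] σ[h<5](R))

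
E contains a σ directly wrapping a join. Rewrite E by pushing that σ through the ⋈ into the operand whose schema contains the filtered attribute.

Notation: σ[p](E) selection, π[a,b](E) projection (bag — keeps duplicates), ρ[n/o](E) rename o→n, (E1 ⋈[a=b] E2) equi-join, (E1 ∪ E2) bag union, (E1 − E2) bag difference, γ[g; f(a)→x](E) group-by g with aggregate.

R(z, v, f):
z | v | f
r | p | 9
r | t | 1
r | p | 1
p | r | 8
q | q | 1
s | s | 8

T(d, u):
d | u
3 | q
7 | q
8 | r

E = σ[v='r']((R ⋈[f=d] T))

σ filters on v, owned by the left side.
E' = (σ[v='r'](R) ⋈[f=d] T)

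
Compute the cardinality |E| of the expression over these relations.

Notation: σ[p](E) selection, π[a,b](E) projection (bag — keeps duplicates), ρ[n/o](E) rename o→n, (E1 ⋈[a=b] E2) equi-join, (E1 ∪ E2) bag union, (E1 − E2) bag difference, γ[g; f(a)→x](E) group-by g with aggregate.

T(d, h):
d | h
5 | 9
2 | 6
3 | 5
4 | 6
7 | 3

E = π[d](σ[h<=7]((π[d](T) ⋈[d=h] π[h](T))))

Per-node cardinality:
  T → 5
  π[d](T) → 5
  T → 5
  π[h](T) → 5
  (π[d](T) ⋈[d=h] π[h](T)) → 2
  σ[h<=7]((π[d](T) ⋈[d=h] π[h](T))) → 2
  π[d](σ[h<=7]((π[d](T) ⋈[d=h] π[h](T)))) → 2

|E| = 2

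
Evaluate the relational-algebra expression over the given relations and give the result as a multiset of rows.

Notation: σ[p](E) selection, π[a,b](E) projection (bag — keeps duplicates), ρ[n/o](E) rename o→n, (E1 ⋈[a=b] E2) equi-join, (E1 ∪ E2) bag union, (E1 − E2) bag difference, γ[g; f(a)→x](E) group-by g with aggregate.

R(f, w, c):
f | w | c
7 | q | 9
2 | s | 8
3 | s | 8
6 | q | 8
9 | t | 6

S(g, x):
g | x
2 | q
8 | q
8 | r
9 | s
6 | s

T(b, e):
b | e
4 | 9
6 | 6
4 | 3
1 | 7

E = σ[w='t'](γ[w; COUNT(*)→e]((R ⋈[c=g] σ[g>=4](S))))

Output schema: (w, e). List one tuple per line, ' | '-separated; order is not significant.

Per-node cardinality:
  R → 5
  S → 5
  σ[g>=4](S) → 4
  (R ⋈[c=g] σ[g>=4](S)) → 8
  γ[w; COUNT(*)→e]((R ⋈[c=g] σ[g>=4](S))) → 3
  σ[w='t'](γ[w; COUNT(*)→e]((R ⋈[c=g] σ[g>=4](S)))) → 1

== RESULT ==
w | e
t | 1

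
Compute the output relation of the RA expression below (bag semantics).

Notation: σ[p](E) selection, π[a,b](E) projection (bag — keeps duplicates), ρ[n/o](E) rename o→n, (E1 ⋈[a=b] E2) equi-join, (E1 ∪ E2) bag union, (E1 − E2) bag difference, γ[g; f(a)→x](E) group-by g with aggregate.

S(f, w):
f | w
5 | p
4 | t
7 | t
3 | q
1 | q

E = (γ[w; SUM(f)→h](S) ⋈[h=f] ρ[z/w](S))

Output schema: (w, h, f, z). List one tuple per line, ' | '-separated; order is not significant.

Stepwise |·|:
  S → 5
  γ[w; SUM(f)→h](S) → 3
  S → 5
  ρ[z/w](S) → 5
  (γ[w; SUM(f)→h](S) ⋈[h=f] ρ[z/w](S)) → 2

== RESULT ==
w | h | f | z
p | 5 | 5 | p
q | 4 | 4 | t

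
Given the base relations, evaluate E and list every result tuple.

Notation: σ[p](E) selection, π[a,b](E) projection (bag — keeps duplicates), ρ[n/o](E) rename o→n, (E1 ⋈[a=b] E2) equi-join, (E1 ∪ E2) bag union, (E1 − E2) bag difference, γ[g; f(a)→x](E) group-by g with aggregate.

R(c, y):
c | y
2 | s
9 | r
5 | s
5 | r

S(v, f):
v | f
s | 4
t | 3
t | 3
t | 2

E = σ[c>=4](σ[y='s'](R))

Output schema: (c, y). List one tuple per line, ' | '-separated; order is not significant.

Row counts bottom-up:
  R → 4
  σ[y='s'](R) → 2
  σ[c>=4](σ[y='s'](R)) → 1

== RESULT ==
c | y
5 | s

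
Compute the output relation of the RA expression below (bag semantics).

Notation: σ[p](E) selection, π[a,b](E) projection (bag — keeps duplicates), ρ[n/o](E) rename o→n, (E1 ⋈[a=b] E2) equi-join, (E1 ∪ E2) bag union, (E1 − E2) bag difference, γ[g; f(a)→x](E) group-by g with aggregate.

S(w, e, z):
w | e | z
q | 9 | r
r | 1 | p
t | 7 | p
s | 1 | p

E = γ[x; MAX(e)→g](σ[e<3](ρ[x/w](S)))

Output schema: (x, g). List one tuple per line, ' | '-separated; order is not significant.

Per-node cardinality:
  S → 4
  ρ[x/w](S) → 4
  σ[e<3](ρ[x/w](S)) → 2
  γ[x; MAX(e)→g](σ[e<3](ρ[x/w](S))) → 2

== RESULT ==
x | g
r | 1
s | 1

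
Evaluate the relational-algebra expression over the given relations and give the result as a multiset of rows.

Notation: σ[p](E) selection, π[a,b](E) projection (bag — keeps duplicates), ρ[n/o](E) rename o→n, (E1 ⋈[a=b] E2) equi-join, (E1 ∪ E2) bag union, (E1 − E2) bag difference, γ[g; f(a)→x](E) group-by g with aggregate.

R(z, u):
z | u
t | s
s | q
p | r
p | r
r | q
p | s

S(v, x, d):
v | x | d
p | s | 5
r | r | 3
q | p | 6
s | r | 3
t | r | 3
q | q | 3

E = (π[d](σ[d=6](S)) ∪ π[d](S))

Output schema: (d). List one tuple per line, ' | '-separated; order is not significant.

Stepwise |·|:
  S → 6
  σ[d=6](S) → 1
  π[d](σ[d=6](S)) → 1
  S → 6
  π[d](S) → 6
  (π[d](σ[d=6](S)) ∪ π[d](S)) → 7

== RESULT ==
d
3
3
3
3
5
6
6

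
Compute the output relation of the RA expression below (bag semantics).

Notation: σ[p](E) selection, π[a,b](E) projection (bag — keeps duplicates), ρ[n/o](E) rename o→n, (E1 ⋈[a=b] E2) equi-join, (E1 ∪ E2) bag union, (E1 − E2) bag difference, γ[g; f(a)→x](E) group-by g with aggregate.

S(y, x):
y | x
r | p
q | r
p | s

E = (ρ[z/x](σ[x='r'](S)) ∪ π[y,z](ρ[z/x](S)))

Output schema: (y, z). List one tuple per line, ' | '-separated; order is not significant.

Per-node cardinality:
  S → 3
  σ[x='r'](S) → 1
  ρ[z/x](σ[x='r'](S)) → 1
  S → 3
  ρ[z/x](S) → 3
  π[y,z](ρ[z/x](S)) → 3
  (ρ[z/x](σ[x='r'](S)) ∪ π[y,z](ρ[z/x](S))) → 4

== RESULT ==
y | z
p | s
q | r
q | r
r | p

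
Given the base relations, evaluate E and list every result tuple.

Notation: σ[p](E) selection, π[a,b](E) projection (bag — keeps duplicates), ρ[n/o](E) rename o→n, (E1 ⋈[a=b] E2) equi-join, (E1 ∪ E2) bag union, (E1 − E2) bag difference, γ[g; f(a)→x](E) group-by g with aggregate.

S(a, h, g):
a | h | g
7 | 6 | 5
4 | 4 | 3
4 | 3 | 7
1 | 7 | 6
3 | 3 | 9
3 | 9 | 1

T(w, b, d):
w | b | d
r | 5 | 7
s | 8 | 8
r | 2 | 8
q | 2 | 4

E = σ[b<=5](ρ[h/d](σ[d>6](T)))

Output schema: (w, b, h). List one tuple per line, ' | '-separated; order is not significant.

Per-node cardinality:
  T → 4
  σ[d>6](T) → 3
  ρ[h/d](σ[d>6](T)) → 3
  σ[b<=5](ρ[h/d](σ[d>6](T))) → 2

== RESULT ==
w | b | h
r | 2 | 8
r | 5 | 7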